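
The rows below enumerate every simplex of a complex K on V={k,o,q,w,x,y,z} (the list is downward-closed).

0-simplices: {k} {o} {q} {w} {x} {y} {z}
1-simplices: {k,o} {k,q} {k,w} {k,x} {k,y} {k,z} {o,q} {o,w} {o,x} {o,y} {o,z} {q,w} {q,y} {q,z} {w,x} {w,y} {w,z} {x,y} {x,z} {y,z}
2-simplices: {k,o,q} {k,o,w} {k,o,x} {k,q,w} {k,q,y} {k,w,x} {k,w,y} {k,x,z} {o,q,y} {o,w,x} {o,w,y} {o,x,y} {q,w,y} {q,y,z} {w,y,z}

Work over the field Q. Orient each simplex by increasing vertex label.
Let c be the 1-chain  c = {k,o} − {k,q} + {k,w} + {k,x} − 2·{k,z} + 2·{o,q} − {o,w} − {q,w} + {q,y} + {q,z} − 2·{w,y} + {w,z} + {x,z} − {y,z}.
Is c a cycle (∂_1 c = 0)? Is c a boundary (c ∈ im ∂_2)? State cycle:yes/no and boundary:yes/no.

n_0=7 n_1=20 n_2=15  [Q]
∂1: piv[ko,kq,kw,kx,ky,kz] rk=6  ker:oq,ow,ox,oy,oz,qw,qy,qz,wx,wy,wz,xy,xz,yz
∂2: piv[koq,kow,kox,kqw,kqy,kwx,kwy,kxz,oqy,oxy,qyz,wyz] rk=12  ker:owx,owy,qwy
∂1c = 0
c vs im∂2: residual ≠ 0 ⇒ not boundary

cycle:yes boundary:no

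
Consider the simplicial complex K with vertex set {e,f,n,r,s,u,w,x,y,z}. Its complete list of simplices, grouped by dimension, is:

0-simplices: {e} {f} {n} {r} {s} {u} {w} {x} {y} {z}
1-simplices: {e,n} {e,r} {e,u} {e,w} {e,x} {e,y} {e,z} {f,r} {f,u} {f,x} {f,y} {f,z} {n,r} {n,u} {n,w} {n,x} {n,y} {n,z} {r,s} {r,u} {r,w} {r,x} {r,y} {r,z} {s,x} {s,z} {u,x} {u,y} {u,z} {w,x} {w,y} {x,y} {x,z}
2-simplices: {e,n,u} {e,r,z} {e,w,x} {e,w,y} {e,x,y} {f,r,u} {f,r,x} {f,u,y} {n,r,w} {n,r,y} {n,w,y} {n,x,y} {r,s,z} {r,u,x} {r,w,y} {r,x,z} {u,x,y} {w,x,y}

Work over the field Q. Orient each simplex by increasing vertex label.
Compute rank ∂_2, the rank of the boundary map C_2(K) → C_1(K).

rank∂_2=16

n_0=10 n_1=33 n_2=18  [Q]
∂1: piv[en,er,eu,ew,ex,ey,ez,fr,rs] rk=9  ker:fu,fx,fy,fz,nr,nu,nw,nx,ny,nz,ru,rw,rx,ry,rz,sx,sz,ux,uy,uz,wx,wy,xy,xz
∂2: piv[enu,erz,ewx,ewy,exy,fru,frx,fuy,nrw,nry,nwy,nxy,rsz,rux,rxz,uxy] rk=16  ker:rwy,wxy
rk∂_2=16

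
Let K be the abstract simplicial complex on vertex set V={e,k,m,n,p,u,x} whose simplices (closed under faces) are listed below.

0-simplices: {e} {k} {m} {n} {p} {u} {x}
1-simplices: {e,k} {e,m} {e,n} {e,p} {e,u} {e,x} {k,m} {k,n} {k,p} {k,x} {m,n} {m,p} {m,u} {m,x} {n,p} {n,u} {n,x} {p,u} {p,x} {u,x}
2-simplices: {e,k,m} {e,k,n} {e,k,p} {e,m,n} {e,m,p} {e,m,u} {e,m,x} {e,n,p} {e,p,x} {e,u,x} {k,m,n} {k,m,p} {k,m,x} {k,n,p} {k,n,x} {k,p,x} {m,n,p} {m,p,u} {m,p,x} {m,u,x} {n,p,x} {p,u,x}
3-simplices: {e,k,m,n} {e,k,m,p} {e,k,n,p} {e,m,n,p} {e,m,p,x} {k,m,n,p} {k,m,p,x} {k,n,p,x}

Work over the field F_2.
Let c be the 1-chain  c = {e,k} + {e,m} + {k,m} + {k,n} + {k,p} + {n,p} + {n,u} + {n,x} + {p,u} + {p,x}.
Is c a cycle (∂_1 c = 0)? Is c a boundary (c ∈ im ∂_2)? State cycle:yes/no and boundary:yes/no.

n_0=7 n_1=20 n_2=22 n_3=8  [Z2]
∂1: piv[ek,em,en,ep,eu,ex] rk=6  ker:km,kn,kp,kx,mn,mp,mu,mx,np,nu,nx,pu,px,ux
∂2: piv[ekm,ekn,ekp,emn,emp,emu,emx,enp,epx,eux,kmx,knx,mpu] rk=13  ker:kmn,kmp,knp,kpx,mnp,mpx,mux,npx,pux
∂3: piv[ekmn,ekmp,eknp,emnp,empx,kmpx,knpx] rk=7  ker:kmnp
∂1c = 0
c vs im∂2: residual ≠ 0 ⇒ not boundary

cycle:yes boundary:no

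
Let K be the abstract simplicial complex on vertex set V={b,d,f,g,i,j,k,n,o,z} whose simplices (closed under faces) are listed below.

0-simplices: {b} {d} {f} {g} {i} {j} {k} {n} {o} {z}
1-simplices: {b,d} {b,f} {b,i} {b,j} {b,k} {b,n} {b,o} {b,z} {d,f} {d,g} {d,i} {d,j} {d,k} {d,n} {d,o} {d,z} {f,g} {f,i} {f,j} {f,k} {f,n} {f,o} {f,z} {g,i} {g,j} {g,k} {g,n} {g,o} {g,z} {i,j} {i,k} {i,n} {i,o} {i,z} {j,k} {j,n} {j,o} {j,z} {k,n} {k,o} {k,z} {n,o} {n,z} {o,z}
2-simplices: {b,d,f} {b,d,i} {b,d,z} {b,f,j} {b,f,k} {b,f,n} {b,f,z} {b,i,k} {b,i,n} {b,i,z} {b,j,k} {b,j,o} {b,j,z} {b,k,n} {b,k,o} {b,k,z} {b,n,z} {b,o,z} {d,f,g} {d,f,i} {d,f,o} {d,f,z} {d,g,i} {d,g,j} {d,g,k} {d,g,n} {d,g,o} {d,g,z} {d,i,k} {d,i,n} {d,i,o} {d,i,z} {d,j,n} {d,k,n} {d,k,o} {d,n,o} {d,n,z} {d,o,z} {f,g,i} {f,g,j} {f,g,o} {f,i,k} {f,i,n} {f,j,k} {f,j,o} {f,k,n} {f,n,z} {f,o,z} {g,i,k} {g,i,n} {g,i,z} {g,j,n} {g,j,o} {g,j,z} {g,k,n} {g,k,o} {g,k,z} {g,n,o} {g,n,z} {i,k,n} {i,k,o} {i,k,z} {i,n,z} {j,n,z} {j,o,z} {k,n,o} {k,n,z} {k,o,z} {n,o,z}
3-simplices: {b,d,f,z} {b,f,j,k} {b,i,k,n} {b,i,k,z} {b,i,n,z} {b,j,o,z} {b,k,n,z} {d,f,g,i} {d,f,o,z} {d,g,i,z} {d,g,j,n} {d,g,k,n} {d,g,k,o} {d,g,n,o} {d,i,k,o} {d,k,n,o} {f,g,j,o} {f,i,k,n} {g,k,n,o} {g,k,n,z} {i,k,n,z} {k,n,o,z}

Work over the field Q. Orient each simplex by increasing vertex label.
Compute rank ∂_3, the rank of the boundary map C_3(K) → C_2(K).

n_0=10 n_1=44 n_2=69 n_3=22  [Q]
∂1: piv[bd,bf,bi,bj,bk,bn,bo,bz,dg] rk=9  ker:df,di,dj,dk,dn,do,dz,fg,fi,fj,fk,fn,fo,fz,gi,gj,gk,gn,go,gz,ij,ik,in,io,iz,jk,jn,jo,jz,kn,ko,kz,no,nz,oz
∂2: piv[bdf,bdi,bdz,bfj,bfk,bfn,bfz,bik,bin,biz,bjk,bjo,bjz,bkn,bko,bkz,bnz,boz,dfg,dfi,dfo,dgi,dgj,dgk,dgn,dgo,dgz,dik,din,dio,djn,dko,dno,fgj] rk=34  ker:dfz,diz,dkn,dnz,doz,fgi,fgo,fik,fin,fjk,fjo,fkn,fnz,foz,gik,gin,giz,gjn,gjo,gjz,gkn,gko,gkz,gno,gnz,ikn,iko,ikz,inz,jnz,joz,kno,knz,koz,noz
∂3: piv[bdfz,bfjk,bikn,bikz,binz,bjoz,bknz,dfgi,dfoz,dgiz,dgjn,dgkn,dgko,dgno,diko,dkno,fgjo,fikn,gknz,knoz] rk=20  ker:gkno,iknz
rk∂_3=20

rank∂_3=20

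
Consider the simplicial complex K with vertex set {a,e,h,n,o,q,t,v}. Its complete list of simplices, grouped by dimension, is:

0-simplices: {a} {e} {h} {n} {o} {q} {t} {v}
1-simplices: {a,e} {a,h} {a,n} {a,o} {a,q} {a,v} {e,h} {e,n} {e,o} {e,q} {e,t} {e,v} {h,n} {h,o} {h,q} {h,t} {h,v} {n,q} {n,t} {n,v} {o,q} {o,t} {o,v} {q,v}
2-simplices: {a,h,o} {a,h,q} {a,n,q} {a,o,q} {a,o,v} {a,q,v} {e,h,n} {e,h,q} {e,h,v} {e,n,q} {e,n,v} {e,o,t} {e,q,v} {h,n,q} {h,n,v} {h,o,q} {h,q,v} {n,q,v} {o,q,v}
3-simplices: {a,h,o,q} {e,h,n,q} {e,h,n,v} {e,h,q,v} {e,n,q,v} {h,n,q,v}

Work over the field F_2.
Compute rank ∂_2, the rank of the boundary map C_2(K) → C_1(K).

n_0=8 n_1=24 n_2=19 n_3=6  [Z2]
∂1: piv[ae,ah,an,ao,aq,av,et] rk=7  ker:eh,en,eo,eq,ev,hn,ho,hq,ht,hv,nq,nt,nv,oq,ot,ov,qv
∂2: piv[aho,ahq,anq,aoq,aov,aqv,ehn,ehq,ehv,enq,env,eot,eqv] rk=13  ker:hnq,hnv,hoq,hqv,nqv,oqv
∂3: piv[ahoq,ehnq,ehnv,ehqv,enqv] rk=5  ker:hnqv
rk∂_2=13

rank∂_2=13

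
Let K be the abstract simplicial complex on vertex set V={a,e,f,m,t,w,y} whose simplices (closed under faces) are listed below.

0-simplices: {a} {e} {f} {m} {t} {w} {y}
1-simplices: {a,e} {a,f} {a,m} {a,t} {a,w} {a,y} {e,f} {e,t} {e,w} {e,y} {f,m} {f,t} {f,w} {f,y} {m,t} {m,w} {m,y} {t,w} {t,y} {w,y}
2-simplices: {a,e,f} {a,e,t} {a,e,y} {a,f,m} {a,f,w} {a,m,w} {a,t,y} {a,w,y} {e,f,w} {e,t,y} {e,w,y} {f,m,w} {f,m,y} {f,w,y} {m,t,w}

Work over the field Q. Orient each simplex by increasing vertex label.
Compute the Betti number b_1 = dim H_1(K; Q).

n_0=7 n_1=20 n_2=15  [Q]
∂1: piv[ae,af,am,at,aw,ay] rk=6  ker:ef,et,ew,ey,fm,ft,fw,fy,mt,mw,my,tw,ty,wy
∂2: piv[aef,aet,aey,afm,afw,amw,aty,awy,efw,fmy,fwy,mtw] rk=12  ker:ety,ewy,fmw
b_1=(20−6)−12=2

b_1=2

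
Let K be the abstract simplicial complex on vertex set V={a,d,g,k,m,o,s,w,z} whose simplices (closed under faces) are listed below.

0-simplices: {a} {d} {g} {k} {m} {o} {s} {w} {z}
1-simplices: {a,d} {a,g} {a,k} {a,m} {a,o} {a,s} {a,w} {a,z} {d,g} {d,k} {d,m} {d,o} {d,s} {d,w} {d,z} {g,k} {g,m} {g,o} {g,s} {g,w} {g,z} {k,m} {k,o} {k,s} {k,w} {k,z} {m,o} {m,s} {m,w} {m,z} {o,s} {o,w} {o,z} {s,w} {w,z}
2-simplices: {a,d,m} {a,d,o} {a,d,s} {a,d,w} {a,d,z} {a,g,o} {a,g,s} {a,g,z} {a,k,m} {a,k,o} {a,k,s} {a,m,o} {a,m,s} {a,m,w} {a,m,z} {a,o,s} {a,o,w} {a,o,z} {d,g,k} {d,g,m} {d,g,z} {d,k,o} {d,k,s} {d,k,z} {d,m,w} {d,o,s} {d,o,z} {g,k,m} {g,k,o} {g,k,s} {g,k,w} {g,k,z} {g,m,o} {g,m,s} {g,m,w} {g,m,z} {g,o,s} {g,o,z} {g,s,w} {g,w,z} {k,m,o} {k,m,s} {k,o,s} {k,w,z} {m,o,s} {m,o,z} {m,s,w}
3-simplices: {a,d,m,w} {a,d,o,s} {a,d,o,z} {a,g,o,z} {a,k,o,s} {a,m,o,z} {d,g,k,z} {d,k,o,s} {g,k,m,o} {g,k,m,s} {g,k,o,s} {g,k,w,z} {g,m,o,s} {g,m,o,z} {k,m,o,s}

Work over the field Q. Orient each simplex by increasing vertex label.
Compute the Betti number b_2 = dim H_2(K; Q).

n_0=9 n_1=35 n_2=47 n_3=15  [Q]
∂1: piv[ad,ag,ak,am,ao,as,aw,az] rk=8  ker:dg,dk,dm,do,ds,dw,dz,gk,gm,go,gs,gw,gz,km,ko,ks,kw,kz,mo,ms,mw,mz,os,ow,oz,sw,wz
∂2: piv[adm,ado,ads,adw,adz,ago,ags,agz,akm,ako,aks,amo,ams,amw,amz,aos,aow,aoz,dgk,dgm,dgz,dko,dkz,gkw,gmw,gsw,gwz] rk=27  ker:dks,dmw,dos,doz,gkm,gko,gks,gkz,gmo,gms,gmz,gos,goz,kmo,kms,kos,kwz,mos,moz,msw
∂3: piv[admw,ados,adoz,agoz,akos,amoz,dgkz,dkos,gkmo,gkms,gkos,gkwz,gmos,gmoz] rk=14  ker:kmos
b_2=(47−27)−14=6

b_2=6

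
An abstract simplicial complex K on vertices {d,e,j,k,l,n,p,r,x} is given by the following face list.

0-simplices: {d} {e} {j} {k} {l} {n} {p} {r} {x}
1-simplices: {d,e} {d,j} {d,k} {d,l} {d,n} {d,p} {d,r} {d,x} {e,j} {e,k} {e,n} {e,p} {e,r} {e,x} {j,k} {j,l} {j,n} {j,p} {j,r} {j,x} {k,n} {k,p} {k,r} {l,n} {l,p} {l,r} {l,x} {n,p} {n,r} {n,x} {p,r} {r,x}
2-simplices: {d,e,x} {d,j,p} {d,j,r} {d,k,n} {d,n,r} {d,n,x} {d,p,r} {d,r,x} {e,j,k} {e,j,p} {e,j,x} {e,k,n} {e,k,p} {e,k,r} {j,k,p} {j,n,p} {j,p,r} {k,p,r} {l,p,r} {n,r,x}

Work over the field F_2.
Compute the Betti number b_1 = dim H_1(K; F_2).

n_0=9 n_1=32 n_2=20  [Z2]
∂1: piv[de,dj,dk,dl,dn,dp,dr,dx] rk=8  ker:ej,ek,en,ep,er,ex,jk,jl,jn,jp,jr,jx,kn,kp,kr,ln,lp,lr,lx,np,nr,nx,pr,rx
∂2: piv[dex,djp,djr,dkn,dnr,dnx,dpr,drx,ejk,ejp,ejx,ekn,ekp,ekr,jnp,kpr,lpr] rk=17  ker:jkp,jpr,nrx
b_1=(32−8)−17=7

b_1=7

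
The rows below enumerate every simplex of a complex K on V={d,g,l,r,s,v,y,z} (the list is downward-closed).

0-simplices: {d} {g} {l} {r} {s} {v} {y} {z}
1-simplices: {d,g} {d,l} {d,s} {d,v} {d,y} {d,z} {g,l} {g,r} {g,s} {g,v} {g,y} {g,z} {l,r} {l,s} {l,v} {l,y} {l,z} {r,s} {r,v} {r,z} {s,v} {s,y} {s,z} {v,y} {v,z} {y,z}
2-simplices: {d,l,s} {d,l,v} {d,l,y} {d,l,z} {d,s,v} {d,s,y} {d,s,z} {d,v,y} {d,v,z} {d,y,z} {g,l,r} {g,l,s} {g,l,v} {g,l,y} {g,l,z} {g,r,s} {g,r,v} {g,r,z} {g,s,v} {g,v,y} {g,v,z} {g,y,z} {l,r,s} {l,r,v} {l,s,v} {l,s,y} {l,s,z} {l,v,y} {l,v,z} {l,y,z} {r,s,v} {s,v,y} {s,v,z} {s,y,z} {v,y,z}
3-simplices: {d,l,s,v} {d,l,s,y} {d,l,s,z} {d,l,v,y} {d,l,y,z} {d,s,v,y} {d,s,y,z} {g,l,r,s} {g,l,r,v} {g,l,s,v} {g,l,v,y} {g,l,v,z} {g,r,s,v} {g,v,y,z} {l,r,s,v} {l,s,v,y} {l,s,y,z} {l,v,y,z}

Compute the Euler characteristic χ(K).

n_0=8 n_1=26 n_2=35 n_3=18
χ=+8−26+35−18=-1

χ(K)=-1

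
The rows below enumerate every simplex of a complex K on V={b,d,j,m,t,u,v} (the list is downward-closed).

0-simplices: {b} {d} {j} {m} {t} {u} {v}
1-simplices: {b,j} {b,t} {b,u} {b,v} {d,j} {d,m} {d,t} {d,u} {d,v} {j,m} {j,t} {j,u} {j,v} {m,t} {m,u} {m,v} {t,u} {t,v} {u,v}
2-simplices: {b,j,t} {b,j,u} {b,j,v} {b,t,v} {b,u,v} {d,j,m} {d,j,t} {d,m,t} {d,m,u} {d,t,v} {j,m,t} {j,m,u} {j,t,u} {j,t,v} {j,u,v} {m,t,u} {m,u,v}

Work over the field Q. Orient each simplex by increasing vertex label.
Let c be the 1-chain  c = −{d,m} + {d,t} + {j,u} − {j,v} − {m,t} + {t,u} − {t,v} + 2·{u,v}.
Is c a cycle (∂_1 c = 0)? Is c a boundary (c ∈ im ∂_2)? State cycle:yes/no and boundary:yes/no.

n_0=7 n_1=19 n_2=17  [Q]
∂1: piv[bj,bt,bu,bv,dj,dm] rk=6  ker:dt,du,dv,jm,jt,ju,jv,mt,mu,mv,tu,tv,uv
∂2: piv[bjt,bju,bjv,btv,buv,djm,djt,dmt,dmu,dtv,jmu,jtu,muv] rk=13  ker:jmt,jtv,juv,mtu
∂1c = 0
c vs im∂2: reduces to 0 ⇒ boundary

cycle:yes boundary:yes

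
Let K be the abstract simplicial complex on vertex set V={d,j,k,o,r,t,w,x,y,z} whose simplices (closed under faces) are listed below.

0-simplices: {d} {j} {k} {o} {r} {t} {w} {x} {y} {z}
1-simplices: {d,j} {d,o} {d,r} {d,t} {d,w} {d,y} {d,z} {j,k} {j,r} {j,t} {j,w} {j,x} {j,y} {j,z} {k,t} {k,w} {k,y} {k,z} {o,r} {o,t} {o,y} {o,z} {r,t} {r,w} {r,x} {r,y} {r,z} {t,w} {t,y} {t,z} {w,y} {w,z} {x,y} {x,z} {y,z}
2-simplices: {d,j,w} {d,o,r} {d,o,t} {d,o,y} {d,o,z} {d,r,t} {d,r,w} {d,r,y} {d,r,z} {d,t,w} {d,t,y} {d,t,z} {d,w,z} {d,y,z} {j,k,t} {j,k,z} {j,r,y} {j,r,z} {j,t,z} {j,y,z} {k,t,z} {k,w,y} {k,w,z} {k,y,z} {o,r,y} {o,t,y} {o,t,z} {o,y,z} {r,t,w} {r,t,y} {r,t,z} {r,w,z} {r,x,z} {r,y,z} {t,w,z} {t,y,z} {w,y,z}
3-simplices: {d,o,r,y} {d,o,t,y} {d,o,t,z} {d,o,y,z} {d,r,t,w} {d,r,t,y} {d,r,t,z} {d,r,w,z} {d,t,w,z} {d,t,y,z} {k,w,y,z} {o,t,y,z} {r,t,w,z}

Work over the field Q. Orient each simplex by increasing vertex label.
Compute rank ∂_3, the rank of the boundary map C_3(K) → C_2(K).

rank∂_3=11

n_0=10 n_1=35 n_2=37 n_3=13  [Q]
∂1: piv[dj,do,dr,dt,dw,dy,dz,jk,jx] rk=9  ker:jr,jt,jw,jy,jz,kt,kw,ky,kz,or,ot,oy,oz,rt,rw,rx,ry,rz,tw,ty,tz,wy,wz,xy,xz,yz
∂2: piv[djw,dor,dot,doy,doz,drt,drw,dry,drz,dtw,dty,dtz,dwz,dyz,jkt,jkz,jry,jrz,jtz,kwy,kwz,kyz,rxz] rk=23  ker:jyz,ktz,ory,oty,otz,oyz,rtw,rty,rtz,rwz,ryz,twz,tyz,wyz
∂3: piv[dory,doty,dotz,doyz,drtw,drty,drtz,drwz,dtwz,dtyz,kwyz] rk=11  ker:otyz,rtwz
rk∂_3=11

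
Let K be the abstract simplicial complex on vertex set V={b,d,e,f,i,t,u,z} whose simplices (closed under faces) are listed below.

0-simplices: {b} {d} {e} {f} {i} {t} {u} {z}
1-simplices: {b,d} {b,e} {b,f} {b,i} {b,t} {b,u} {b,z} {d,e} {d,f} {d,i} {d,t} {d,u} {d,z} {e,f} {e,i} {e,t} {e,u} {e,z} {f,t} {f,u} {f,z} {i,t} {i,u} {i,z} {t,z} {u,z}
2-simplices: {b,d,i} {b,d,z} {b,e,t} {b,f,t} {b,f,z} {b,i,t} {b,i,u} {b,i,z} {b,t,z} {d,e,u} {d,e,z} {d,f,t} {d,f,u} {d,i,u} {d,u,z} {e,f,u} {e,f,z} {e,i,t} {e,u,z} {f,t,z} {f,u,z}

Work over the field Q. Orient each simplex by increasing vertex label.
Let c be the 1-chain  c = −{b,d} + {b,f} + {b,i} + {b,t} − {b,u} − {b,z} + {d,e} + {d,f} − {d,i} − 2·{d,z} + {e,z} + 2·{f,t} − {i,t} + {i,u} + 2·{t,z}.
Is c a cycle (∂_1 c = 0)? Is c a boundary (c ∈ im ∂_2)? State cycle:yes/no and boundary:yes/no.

cycle:yes boundary:yes

n_0=8 n_1=26 n_2=21  [Q]
∂1: piv[bd,be,bf,bi,bt,bu,bz] rk=7  ker:de,df,di,dt,du,dz,ef,ei,et,eu,ez,ft,fu,fz,it,iu,iz,tz,uz
∂2: piv[bdi,bdz,bet,bft,bfz,bit,biu,biz,btz,deu,dez,dft,dfu,diu,duz,efu,efz,eit] rk=18  ker:euz,ftz,fuz
∂1c = 0
c vs im∂2: reduces to 0 ⇒ boundary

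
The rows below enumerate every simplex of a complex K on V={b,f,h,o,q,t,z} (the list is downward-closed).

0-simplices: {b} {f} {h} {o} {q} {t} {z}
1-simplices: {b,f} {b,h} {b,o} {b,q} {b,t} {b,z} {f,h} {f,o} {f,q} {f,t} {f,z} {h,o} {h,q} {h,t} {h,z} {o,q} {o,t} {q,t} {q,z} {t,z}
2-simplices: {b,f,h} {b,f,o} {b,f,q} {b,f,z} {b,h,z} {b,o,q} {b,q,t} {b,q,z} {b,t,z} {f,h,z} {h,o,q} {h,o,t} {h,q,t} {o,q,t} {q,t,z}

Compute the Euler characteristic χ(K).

n_0=7 n_1=20 n_2=15
χ=+7−20+15=2

χ(K)=2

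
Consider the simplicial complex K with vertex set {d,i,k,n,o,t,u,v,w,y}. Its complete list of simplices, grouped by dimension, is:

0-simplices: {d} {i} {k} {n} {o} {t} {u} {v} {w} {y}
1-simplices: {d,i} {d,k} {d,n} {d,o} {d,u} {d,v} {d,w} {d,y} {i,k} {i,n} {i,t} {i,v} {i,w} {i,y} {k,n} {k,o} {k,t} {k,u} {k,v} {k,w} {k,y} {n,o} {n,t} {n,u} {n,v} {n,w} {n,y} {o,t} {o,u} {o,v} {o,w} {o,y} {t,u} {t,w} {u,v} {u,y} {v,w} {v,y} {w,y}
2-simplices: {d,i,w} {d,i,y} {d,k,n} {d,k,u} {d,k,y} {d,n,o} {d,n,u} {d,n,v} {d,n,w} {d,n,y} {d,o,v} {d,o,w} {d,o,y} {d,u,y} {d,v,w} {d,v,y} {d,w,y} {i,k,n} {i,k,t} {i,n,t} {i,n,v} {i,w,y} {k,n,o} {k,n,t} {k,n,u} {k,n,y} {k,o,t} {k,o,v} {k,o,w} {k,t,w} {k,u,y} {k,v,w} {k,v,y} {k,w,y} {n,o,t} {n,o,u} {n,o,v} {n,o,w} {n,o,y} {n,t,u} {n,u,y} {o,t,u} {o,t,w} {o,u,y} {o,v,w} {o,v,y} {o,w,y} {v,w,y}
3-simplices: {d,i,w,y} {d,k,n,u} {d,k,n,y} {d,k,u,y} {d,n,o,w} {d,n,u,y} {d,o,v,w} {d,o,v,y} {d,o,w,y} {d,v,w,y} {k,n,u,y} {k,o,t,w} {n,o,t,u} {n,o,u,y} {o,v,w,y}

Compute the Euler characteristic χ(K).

χ(K)=4

n_0=10 n_1=39 n_2=48 n_3=15
χ=+10−39+48−15=4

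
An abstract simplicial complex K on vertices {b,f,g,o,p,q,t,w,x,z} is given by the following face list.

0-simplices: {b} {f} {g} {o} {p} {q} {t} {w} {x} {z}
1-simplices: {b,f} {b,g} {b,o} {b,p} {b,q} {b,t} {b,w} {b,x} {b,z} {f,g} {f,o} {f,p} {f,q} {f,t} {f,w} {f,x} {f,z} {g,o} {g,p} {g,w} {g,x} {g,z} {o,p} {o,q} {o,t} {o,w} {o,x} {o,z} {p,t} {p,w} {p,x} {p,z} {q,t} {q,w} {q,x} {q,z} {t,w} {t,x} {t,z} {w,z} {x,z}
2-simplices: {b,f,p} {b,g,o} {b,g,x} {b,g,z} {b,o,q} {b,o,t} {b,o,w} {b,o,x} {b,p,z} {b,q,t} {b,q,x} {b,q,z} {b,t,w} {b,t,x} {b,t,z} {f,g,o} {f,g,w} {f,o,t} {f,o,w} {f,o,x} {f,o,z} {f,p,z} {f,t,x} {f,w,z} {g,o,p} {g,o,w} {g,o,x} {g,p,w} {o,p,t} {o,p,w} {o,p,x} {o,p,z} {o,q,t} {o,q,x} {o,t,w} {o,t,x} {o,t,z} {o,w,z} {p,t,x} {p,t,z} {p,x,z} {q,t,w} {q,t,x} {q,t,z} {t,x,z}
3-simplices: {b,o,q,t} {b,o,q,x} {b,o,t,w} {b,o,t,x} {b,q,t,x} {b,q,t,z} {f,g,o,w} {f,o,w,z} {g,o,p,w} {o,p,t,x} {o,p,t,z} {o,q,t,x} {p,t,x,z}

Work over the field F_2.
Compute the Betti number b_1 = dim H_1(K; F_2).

b_1=1

n_0=10 n_1=41 n_2=45 n_3=13  [Z2]
∂1: piv[bf,bg,bo,bp,bq,bt,bw,bx,bz] rk=9  ker:fg,fo,fp,fq,ft,fw,fx,fz,go,gp,gw,gx,gz,op,oq,ot,ow,ox,oz,pt,pw,px,pz,qt,qw,qx,qz,tw,tx,tz,wz,xz
∂2: piv[bfp,bgo,bgx,bgz,boq,bot,bow,box,bpz,bqt,bqx,bqz,btw,btx,btz,fgo,fgw,fot,fow,fox,foz,fpz,fwz,gop,gpw,opt,opx,opz,otz,pxz,qtw] rk=31  ker:ftx,gow,gox,opw,oqt,oqx,otw,otx,owz,ptx,ptz,qtx,qtz,txz
∂3: piv[boqt,boqx,botw,botx,bqtx,bqtz,fgow,fowz,gopw,optx,optz,ptxz] rk=12  ker:oqtx
b_1=(41−9)−31=1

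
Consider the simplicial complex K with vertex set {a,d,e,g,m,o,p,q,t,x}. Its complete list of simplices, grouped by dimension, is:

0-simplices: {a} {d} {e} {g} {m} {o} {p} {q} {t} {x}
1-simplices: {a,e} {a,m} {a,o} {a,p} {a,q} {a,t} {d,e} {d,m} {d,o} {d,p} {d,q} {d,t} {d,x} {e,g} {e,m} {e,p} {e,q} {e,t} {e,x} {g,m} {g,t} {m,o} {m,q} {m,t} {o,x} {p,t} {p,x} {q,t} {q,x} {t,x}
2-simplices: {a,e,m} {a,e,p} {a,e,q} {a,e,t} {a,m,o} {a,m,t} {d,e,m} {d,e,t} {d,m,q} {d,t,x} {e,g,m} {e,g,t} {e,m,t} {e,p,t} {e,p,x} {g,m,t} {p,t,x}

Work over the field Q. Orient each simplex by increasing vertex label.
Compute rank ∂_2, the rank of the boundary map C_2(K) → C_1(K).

n_0=10 n_1=30 n_2=17  [Q]
∂1: piv[ae,am,ao,ap,aq,at,de,dx,eg] rk=9  ker:dm,do,dp,dq,dt,em,ep,eq,et,ex,gm,gt,mo,mq,mt,ox,pt,px,qt,qx,tx
∂2: piv[aem,aep,aeq,aet,amo,amt,dem,det,dmq,dtx,egm,egt,ept,epx,ptx] rk=15  ker:emt,gmt
rk∂_2=15

rank∂_2=15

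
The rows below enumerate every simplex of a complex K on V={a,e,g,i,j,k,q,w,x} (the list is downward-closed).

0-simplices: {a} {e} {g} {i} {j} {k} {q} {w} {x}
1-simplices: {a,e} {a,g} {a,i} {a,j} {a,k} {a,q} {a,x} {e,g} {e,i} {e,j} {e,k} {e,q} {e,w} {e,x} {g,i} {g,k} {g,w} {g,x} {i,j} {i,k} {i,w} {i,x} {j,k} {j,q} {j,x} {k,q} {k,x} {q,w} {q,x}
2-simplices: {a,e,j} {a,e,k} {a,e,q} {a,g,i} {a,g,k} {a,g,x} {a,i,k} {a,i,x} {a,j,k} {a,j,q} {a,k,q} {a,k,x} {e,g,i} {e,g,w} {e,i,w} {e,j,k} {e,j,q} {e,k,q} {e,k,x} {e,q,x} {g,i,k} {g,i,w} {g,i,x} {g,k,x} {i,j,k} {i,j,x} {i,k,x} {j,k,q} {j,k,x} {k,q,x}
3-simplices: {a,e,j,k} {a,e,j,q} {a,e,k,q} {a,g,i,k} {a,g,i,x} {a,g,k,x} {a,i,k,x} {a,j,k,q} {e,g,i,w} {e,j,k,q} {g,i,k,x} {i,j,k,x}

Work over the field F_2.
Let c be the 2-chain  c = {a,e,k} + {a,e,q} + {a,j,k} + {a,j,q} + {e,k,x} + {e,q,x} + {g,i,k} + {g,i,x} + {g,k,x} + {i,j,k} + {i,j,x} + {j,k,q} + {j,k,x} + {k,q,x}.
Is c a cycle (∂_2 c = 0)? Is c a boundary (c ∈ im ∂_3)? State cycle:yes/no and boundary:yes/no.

cycle:yes boundary:no

n_0=9 n_1=29 n_2=30 n_3=12  [Z2]
∂1: piv[ae,ag,ai,aj,ak,aq,ax,ew] rk=8  ker:eg,ei,ej,ek,eq,ex,gi,gk,gw,gx,ij,ik,iw,ix,jk,jq,jx,kq,kx,qw,qx
∂2: piv[aej,aek,aeq,agi,agk,agx,aik,aix,ajk,ajq,akq,akx,egi,egw,eiw,ekx,eqx,ijk,ijx] rk=19  ker:ejk,ejq,ekq,gik,giw,gix,gkx,ikx,jkq,jkx,kqx
∂3: piv[aejk,aejq,aekq,agik,agix,agkx,aikx,ajkq,egiw,ijkx] rk=10  ker:ejkq,gikx
∂2c = 0
c vs im∂3: residual ≠ 0 ⇒ not boundary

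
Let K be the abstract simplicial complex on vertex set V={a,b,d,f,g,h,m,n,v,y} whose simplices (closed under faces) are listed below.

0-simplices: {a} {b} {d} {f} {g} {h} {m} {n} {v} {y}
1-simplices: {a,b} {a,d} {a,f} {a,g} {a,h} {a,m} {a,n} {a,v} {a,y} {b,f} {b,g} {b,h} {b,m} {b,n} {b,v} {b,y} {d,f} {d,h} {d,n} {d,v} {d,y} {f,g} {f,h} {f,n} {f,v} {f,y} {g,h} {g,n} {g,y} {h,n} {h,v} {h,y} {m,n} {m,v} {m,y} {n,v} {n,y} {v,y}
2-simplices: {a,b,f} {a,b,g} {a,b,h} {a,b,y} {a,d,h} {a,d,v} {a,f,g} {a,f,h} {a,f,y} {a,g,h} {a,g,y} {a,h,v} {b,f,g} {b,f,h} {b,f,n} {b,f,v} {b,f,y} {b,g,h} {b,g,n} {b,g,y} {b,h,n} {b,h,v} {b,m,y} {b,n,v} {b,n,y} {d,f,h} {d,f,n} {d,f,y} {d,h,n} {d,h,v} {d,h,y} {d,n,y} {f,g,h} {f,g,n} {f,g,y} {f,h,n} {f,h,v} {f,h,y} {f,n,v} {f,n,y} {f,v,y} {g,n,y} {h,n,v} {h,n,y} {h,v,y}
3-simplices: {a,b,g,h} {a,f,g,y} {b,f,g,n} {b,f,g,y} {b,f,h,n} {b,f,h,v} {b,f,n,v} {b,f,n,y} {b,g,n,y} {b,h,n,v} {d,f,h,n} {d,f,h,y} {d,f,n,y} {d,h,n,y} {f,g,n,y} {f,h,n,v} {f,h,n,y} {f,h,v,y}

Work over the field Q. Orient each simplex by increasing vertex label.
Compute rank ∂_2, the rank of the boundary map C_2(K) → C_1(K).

n_0=10 n_1=38 n_2=45 n_3=18  [Q]
∂1: piv[ab,ad,af,ag,ah,am,an,av,ay] rk=9  ker:bf,bg,bh,bm,bn,bv,by,df,dh,dn,dv,dy,fg,fh,fn,fv,fy,gh,gn,gy,hn,hv,hy,mn,mv,my,nv,ny,vy
∂2: piv[abf,abg,abh,aby,adh,adv,afg,afh,afy,agh,agy,ahv,bfn,bfv,bgn,bhn,bhv,bmy,bnv,bny,dfh,dfn,dfy,dhy,fvy] rk=25  ker:bfg,bfh,bfy,bgh,bgy,dhn,dhv,dny,fgh,fgn,fgy,fhn,fhv,fhy,fnv,fny,gny,hnv,hny,hvy
∂3: piv[abgh,afgy,bfgn,bfgy,bfhn,bfhv,bfnv,bfny,bgny,bhnv,dfhn,dfhy,dfny,dhny,fhvy] rk=15  ker:fgny,fhnv,fhny
rk∂_2=25

rank∂_2=25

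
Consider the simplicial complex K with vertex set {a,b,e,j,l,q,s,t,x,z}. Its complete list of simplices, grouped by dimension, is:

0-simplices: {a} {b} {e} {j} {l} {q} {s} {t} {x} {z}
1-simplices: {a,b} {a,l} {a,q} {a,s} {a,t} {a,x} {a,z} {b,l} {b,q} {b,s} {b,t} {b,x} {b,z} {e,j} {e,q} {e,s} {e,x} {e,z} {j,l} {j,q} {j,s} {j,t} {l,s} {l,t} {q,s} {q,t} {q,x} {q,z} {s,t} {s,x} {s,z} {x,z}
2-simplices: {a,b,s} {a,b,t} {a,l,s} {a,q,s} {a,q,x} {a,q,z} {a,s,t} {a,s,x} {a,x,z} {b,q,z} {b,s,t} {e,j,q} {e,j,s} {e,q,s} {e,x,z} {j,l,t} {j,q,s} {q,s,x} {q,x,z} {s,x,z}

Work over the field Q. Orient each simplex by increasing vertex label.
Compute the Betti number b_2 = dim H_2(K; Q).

b_2=4

n_0=10 n_1=32 n_2=20  [Q]
∂1: piv[ab,al,aq,as,at,ax,az,ej,eq] rk=9  ker:bl,bq,bs,bt,bx,bz,es,ex,ez,jl,jq,js,jt,ls,lt,qs,qt,qx,qz,st,sx,sz,xz
∂2: piv[abs,abt,als,aqs,aqx,aqz,ast,asx,axz,bqz,ejq,ejs,eqs,exz,jlt,sxz] rk=16  ker:bst,jqs,qsx,qxz
b_2=(20−16)−0=4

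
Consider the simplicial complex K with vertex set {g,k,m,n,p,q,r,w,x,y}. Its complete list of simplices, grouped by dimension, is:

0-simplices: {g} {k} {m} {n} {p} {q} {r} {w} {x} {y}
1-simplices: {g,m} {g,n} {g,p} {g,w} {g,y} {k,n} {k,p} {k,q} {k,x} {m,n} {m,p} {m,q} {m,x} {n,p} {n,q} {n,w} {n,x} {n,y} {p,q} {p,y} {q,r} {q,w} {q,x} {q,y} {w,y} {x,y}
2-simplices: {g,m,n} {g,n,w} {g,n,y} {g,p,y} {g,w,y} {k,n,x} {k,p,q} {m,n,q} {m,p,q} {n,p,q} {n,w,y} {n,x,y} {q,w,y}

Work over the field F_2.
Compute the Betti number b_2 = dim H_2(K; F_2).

n_0=10 n_1=26 n_2=13  [Z2]
∂1: piv[gm,gn,gp,gw,gy,kn,kq,kx,qr] rk=9  ker:kp,mn,mp,mq,mx,np,nq,nw,nx,ny,pq,py,qw,qx,qy,wy,xy
∂2: piv[gmn,gnw,gny,gpy,gwy,knx,kpq,mnq,mpq,npq,nxy,qwy] rk=12  ker:nwy
b_2=(13−12)−0=1

b_2=1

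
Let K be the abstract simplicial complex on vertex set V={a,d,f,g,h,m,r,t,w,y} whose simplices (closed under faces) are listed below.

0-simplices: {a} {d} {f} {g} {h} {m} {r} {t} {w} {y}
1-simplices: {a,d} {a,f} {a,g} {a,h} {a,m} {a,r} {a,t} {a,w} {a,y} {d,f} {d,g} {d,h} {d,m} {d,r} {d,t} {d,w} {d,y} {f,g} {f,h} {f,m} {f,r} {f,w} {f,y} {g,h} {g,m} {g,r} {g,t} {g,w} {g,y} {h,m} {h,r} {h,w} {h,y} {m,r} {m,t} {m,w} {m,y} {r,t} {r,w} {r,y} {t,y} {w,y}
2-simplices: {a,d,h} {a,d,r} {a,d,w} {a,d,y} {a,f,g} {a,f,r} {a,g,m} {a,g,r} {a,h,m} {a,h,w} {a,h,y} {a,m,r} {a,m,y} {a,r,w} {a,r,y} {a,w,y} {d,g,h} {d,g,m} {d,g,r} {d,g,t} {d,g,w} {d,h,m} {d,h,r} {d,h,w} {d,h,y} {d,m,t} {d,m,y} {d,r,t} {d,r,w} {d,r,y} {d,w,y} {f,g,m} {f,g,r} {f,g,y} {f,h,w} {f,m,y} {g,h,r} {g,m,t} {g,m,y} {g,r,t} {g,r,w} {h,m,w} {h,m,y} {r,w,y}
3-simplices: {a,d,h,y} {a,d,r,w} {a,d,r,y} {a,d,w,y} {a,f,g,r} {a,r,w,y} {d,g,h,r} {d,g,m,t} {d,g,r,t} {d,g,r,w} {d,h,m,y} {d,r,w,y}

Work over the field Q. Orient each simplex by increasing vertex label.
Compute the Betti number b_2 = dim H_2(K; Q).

n_0=10 n_1=42 n_2=44 n_3=12  [Q]
∂1: piv[ad,af,ag,ah,am,ar,at,aw,ay] rk=9  ker:df,dg,dh,dm,dr,dt,dw,dy,fg,fh,fm,fr,fw,fy,gh,gm,gr,gt,gw,gy,hm,hr,hw,hy,mr,mt,mw,my,rt,rw,ry,ty,wy
∂2: piv[adh,adr,adw,ady,afg,afr,agm,agr,ahm,ahw,ahy,amr,amy,arw,ary,awy,dgh,dgm,dgr,dgt,dgw,dhr,dmt,drt,fgm,fgy,fhw,fmy,hmw] rk=29  ker:dhm,dhw,dhy,dmy,drw,dry,dwy,fgr,ghr,gmt,gmy,grt,grw,hmy,rwy
∂3: piv[adhy,adrw,adry,adwy,afgr,arwy,dghr,dgmt,dgrt,dgrw,dhmy] rk=11  ker:drwy
b_2=(44−29)−11=4

b_2=4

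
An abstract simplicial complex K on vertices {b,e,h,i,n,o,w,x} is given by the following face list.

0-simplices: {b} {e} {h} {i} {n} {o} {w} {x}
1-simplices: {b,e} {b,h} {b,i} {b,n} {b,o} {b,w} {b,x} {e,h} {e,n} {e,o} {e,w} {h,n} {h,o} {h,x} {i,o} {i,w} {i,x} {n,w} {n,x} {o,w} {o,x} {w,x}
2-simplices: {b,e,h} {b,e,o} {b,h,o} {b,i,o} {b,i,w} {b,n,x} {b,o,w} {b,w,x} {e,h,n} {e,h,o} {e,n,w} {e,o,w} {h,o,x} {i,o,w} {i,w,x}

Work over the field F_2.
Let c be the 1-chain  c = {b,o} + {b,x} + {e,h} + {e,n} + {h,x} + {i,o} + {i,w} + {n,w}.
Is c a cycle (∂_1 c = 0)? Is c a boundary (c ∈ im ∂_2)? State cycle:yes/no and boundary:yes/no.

cycle:yes boundary:no

n_0=8 n_1=22 n_2=15  [Z2]
∂1: piv[be,bh,bi,bn,bo,bw,bx] rk=7  ker:eh,en,eo,ew,hn,ho,hx,io,iw,ix,nw,nx,ow,ox,wx
∂2: piv[beh,beo,bho,bio,biw,bnx,bow,bwx,ehn,enw,eow,hox,iwx] rk=13  ker:eho,iow
∂1c = 0
c vs im∂2: residual ≠ 0 ⇒ not boundary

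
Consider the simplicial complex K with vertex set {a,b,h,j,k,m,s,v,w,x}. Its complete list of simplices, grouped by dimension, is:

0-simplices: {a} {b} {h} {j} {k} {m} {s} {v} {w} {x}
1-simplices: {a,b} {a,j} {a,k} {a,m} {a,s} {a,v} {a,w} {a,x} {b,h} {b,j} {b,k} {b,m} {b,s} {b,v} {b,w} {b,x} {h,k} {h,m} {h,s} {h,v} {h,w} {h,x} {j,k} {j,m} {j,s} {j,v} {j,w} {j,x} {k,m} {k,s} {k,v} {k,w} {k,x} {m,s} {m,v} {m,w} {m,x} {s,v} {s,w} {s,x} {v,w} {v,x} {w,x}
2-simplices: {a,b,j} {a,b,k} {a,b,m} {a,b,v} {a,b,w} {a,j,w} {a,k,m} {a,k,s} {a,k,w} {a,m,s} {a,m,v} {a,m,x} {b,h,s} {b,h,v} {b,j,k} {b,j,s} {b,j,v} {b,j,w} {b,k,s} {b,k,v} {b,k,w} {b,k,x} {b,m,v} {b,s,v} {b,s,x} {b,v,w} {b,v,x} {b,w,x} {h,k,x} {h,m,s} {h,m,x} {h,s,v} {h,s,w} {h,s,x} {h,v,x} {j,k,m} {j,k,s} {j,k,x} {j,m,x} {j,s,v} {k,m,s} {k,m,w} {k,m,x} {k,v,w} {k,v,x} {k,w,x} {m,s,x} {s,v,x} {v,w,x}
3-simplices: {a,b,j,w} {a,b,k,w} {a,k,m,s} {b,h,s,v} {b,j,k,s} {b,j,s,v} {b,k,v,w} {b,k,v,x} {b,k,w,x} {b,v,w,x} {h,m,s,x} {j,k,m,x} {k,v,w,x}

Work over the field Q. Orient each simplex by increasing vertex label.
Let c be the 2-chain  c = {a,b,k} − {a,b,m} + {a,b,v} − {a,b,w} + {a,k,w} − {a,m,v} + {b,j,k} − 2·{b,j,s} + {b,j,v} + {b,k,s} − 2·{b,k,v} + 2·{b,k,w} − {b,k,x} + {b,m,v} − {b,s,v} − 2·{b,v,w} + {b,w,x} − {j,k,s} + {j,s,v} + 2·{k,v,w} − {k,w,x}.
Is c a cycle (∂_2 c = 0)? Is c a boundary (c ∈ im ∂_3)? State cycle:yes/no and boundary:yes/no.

n_0=10 n_1=43 n_2=49 n_3=13  [Q]
∂1: piv[ab,aj,ak,am,as,av,aw,ax,bh] rk=9  ker:bj,bk,bm,bs,bv,bw,bx,hk,hm,hs,hv,hw,hx,jk,jm,js,jv,jw,jx,km,ks,kv,kw,kx,ms,mv,mw,mx,sv,sw,sx,vw,vx,wx
∂2: piv[abj,abk,abm,abv,abw,ajw,akm,aks,akw,ams,amv,amx,bhs,bhv,bjk,bjs,bjv,bks,bkv,bkx,bsv,bsx,bvw,bvx,bwx,hkx,hms,hmx,hsw,hsx,jkm,jkx,kmw] rk=33  ker:bjw,bkw,bmv,hsv,hvx,jks,jmx,jsv,kms,kmx,kvw,kvx,kwx,msx,svx,vwx
∂3: piv[abjw,abkw,akms,bhsv,bjks,bjsv,bkvw,bkvx,bkwx,bvwx,hmsx,jkmx] rk=12  ker:kvwx
∂2c = 0
c vs im∂3: residual ≠ 0 ⇒ not boundary

cycle:yes boundary:no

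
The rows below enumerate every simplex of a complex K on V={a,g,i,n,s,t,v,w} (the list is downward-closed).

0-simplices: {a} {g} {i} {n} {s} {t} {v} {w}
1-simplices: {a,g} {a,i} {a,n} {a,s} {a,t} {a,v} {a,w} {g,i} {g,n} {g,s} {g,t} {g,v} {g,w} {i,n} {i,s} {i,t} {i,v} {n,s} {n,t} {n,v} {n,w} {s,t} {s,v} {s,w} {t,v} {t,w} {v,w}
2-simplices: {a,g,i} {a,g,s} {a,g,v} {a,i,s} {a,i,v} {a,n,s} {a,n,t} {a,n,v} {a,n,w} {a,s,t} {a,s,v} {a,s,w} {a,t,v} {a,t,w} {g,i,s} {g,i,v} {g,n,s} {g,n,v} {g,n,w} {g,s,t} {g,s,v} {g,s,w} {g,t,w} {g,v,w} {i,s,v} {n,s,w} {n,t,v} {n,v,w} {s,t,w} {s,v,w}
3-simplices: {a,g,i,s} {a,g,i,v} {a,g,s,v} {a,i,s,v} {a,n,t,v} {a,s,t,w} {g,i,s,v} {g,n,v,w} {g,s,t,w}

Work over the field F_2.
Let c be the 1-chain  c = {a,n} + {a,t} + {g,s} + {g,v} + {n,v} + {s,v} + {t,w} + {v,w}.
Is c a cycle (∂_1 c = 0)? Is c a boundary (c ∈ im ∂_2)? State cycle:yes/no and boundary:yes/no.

n_0=8 n_1=27 n_2=30 n_3=9  [Z2]
∂1: piv[ag,ai,an,as,at,av,aw] rk=7  ker:gi,gn,gs,gt,gv,gw,in,is,it,iv,ns,nt,nv,nw,st,sv,sw,tv,tw,vw
∂2: piv[agi,ags,agv,ais,aiv,ans,ant,anv,anw,ast,asv,asw,atv,atw,gns,gnw,gst,gvw] rk=18  ker:gis,giv,gnv,gsv,gsw,gtw,isv,nsw,ntv,nvw,stw,svw
∂3: piv[agis,agiv,agsv,aisv,antv,astw,gnvw,gstw] rk=8  ker:gisv
∂1c = 0
c vs im∂2: reduces to 0 ⇒ boundary

cycle:yes boundary:yes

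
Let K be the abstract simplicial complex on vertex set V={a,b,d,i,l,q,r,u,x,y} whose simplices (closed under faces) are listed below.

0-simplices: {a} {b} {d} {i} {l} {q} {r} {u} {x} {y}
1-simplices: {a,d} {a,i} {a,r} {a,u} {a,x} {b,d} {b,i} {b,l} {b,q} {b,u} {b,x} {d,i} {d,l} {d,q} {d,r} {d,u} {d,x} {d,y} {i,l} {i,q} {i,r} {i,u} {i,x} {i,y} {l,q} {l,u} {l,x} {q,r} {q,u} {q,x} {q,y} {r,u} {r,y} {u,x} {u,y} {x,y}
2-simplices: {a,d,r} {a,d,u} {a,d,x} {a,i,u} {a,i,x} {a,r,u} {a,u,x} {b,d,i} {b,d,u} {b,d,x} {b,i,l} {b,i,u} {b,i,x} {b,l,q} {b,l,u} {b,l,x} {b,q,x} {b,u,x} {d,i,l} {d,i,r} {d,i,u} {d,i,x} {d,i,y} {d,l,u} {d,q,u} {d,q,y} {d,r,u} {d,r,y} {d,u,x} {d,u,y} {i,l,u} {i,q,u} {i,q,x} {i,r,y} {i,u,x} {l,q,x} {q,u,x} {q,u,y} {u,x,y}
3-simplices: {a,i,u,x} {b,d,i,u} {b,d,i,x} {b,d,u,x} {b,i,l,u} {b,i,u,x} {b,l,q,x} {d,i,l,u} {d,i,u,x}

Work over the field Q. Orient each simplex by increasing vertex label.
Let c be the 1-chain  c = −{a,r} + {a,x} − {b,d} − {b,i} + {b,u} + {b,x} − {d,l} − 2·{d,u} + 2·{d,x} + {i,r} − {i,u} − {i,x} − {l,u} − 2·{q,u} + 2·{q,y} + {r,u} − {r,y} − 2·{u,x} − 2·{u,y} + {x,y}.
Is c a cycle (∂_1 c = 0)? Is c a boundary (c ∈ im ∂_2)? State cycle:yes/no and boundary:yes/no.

cycle:yes boundary:yes

n_0=10 n_1=36 n_2=39 n_3=9  [Q]
∂1: piv[ad,ai,ar,au,ax,bd,bl,bq,dy] rk=9  ker:bi,bu,bx,di,dl,dq,dr,du,dx,il,iq,ir,iu,ix,iy,lq,lu,lx,qr,qu,qx,qy,ru,ry,ux,uy,xy
∂2: piv[adr,adu,adx,aiu,aix,aru,aux,bdi,bdu,bdx,bil,biu,blq,blu,blx,bqx,dil,dir,diy,dqu,dqy,dry,duy,iqu,iqx,uxy] rk=26  ker:bix,bux,diu,dix,dlu,dru,dux,ilu,iry,iux,lqx,qux,quy
∂3: piv[aiux,bdiu,bdix,bdux,bilu,biux,blqx,dilu] rk=8  ker:diux
∂1c = 0
c vs im∂2: reduces to 0 ⇒ boundary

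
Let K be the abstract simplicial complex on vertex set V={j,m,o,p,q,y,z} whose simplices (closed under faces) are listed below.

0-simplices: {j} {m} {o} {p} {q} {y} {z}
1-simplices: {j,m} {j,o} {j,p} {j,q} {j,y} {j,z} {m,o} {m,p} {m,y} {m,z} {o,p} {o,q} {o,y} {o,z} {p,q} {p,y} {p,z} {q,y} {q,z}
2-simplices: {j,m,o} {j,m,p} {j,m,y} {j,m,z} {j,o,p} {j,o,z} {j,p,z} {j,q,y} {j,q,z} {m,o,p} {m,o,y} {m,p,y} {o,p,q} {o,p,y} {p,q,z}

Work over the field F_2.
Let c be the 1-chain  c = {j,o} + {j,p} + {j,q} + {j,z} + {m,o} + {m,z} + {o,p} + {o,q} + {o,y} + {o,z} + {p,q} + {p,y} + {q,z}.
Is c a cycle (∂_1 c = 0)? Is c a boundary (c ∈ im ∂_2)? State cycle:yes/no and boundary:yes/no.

n_0=7 n_1=19 n_2=15  [Z2]
∂1: piv[jm,jo,jp,jq,jy,jz] rk=6  ker:mo,mp,my,mz,op,oq,oy,oz,pq,py,pz,qy,qz
∂2: piv[jmo,jmp,jmy,jmz,jop,joz,jpz,jqy,jqz,moy,mpy,opq,pqz] rk=13  ker:mop,opy
∂1c = 0
c vs im∂2: reduces to 0 ⇒ boundary

cycle:yes boundary:yes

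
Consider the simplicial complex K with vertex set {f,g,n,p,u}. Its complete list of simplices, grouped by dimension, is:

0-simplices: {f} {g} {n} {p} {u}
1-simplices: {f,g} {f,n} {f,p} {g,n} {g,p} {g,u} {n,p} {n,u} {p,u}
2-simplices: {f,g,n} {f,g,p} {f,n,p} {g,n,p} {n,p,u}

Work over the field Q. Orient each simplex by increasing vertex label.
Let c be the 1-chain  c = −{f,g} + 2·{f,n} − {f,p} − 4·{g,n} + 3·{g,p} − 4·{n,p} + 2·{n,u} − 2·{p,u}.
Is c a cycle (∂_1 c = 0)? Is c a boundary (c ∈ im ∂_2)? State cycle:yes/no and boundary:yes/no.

n_0=5 n_1=9 n_2=5  [Q]
∂1: piv[fg,fn,fp,gu] rk=4  ker:gn,gp,np,nu,pu
∂2: piv[fgn,fgp,fnp,npu] rk=4  ker:gnp
∂1c = 0
c vs im∂2: reduces to 0 ⇒ boundary

cycle:yes boundary:yes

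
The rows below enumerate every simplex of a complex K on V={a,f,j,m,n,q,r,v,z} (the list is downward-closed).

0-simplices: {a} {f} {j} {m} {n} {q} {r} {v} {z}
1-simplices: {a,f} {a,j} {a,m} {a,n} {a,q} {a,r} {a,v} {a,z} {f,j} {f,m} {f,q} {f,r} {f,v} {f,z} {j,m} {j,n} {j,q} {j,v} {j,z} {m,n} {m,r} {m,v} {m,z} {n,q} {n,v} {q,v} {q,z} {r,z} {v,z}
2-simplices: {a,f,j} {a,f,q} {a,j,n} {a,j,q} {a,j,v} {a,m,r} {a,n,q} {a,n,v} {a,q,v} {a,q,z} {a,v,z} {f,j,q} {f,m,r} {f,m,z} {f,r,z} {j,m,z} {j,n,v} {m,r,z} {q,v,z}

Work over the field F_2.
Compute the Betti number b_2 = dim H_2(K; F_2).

b_2=4

n_0=9 n_1=29 n_2=19  [Z2]
∂1: piv[af,aj,am,an,aq,ar,av,az] rk=8  ker:fj,fm,fq,fr,fv,fz,jm,jn,jq,jv,jz,mn,mr,mv,mz,nq,nv,qv,qz,rz,vz
∂2: piv[afj,afq,ajn,ajq,ajv,amr,anq,anv,aqv,aqz,avz,fmr,fmz,frz,jmz] rk=15  ker:fjq,jnv,mrz,qvz
b_2=(19−15)−0=4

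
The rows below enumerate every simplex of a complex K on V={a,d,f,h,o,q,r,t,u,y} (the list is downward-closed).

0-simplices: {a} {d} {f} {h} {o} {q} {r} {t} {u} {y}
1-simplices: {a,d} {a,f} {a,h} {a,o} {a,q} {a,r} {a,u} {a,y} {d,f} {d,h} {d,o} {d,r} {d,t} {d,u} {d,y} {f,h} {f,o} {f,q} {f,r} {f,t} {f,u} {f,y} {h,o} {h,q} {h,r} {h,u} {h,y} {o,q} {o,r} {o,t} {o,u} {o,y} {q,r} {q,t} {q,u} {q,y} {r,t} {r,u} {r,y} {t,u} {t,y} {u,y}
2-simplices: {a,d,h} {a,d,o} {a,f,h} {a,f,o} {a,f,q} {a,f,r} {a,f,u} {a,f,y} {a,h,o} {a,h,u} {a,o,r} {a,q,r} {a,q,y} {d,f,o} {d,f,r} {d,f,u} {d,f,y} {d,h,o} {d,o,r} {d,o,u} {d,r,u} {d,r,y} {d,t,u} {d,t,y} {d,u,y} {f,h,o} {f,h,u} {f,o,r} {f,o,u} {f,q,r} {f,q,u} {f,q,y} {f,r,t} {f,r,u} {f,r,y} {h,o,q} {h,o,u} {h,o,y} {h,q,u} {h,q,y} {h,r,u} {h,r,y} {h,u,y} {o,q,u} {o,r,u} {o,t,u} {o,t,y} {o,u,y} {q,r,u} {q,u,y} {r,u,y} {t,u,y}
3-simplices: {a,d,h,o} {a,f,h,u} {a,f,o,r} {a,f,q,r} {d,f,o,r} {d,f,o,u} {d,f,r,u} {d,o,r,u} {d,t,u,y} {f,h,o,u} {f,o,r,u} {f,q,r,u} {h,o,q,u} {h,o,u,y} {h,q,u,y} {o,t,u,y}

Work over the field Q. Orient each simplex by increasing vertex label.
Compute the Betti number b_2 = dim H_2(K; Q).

n_0=10 n_1=42 n_2=52 n_3=16  [Q]
∂1: piv[ad,af,ah,ao,aq,ar,au,ay,dt] rk=9  ker:df,dh,do,dr,du,dy,fh,fo,fq,fr,ft,fu,fy,ho,hq,hr,hu,hy,oq,or,ot,ou,oy,qr,qt,qu,qy,rt,ru,ry,tu,ty,uy
∂2: piv[adh,ado,afh,afo,afq,afr,afu,afy,aho,ahu,aor,aqr,aqy,dfo,dfr,dfu,dfy,dou,dru,dry,dtu,dty,duy,fqu,frt,hoq,hoy,hqu,hqy,hru,otu] rk=31  ker:dho,dor,fho,fhu,for,fou,fqr,fqy,fru,fry,hou,hry,huy,oqu,oru,oty,ouy,qru,quy,ruy,tuy
∂3: piv[adho,afhu,afor,afqr,dfor,dfou,dfru,doru,dtuy,fhou,fqru,hoqu,houy,hquy,otuy] rk=15  ker:foru
b_2=(52−31)−15=6

b_2=6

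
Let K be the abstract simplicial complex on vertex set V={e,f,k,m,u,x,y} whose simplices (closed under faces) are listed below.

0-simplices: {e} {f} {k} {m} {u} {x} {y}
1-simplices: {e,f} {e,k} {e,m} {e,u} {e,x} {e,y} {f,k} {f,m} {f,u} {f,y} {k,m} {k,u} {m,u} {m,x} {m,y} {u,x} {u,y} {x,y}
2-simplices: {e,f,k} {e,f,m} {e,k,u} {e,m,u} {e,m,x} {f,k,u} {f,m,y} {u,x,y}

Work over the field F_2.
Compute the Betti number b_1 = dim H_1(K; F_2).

b_1=4

n_0=7 n_1=18 n_2=8  [Z2]
∂1: piv[ef,ek,em,eu,ex,ey] rk=6  ker:fk,fm,fu,fy,km,ku,mu,mx,my,ux,uy,xy
∂2: piv[efk,efm,eku,emu,emx,fku,fmy,uxy] rk=8
b_1=(18−6)−8=4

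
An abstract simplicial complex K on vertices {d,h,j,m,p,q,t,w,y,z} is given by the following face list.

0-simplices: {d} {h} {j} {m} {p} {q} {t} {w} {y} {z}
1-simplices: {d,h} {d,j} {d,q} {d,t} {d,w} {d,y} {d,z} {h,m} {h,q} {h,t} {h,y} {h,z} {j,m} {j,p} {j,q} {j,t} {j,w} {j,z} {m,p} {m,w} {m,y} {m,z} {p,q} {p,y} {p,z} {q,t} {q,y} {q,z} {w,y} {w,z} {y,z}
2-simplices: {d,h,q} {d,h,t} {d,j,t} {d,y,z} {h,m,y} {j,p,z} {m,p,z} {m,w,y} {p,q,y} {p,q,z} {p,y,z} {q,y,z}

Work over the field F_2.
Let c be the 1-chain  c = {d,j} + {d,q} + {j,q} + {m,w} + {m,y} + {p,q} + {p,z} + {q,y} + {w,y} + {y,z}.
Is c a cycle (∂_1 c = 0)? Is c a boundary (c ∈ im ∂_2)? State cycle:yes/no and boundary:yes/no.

cycle:yes boundary:no

n_0=10 n_1=31 n_2=12  [Z2]
∂1: piv[dh,dj,dq,dt,dw,dy,dz,hm,jp] rk=9  ker:hq,ht,hy,hz,jm,jq,jt,jw,jz,mp,mw,my,mz,pq,py,pz,qt,qy,qz,wy,wz,yz
∂2: piv[dhq,dht,djt,dyz,hmy,jpz,mpz,mwy,pqy,pqz,pyz] rk=11  ker:qyz
∂1c = 0
c vs im∂2: residual ≠ 0 ⇒ not boundary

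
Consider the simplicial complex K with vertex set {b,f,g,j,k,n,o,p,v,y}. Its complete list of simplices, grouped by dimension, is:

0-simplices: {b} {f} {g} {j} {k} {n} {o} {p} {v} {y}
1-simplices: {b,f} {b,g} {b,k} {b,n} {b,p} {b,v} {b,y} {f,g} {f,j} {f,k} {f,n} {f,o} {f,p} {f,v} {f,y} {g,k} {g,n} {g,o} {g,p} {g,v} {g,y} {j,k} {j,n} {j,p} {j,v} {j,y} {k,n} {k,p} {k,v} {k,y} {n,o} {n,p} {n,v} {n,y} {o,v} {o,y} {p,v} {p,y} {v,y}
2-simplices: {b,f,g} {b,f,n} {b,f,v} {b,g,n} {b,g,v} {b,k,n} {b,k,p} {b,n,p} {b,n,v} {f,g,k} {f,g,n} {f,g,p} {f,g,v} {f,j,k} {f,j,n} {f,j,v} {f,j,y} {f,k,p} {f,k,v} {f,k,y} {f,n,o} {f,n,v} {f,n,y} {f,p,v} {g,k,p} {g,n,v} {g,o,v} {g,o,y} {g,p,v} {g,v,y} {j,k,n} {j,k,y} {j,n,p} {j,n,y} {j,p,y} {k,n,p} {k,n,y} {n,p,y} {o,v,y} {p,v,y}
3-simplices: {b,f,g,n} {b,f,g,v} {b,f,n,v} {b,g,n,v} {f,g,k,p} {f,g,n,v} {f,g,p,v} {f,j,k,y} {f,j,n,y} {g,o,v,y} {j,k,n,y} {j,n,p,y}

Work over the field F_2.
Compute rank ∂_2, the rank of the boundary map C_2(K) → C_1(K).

n_0=10 n_1=39 n_2=40 n_3=12  [Z2]
∂1: piv[bf,bg,bk,bn,bp,bv,by,fj,fo] rk=9  ker:fg,fk,fn,fp,fv,fy,gk,gn,go,gp,gv,gy,jk,jn,jp,jv,jy,kn,kp,kv,ky,no,np,nv,ny,ov,oy,pv,py,vy
∂2: piv[bfg,bfn,bfv,bgn,bgv,bkn,bkp,bnp,bnv,fgk,fgp,fjk,fjn,fjv,fjy,fkp,fkv,fky,fno,fny,fpv,gov,goy,gvy,jkn,jnp,jpy,pvy] rk=28  ker:fgn,fgv,fnv,gkp,gnv,gpv,jky,jny,knp,kny,npy,ovy
∂3: piv[bfgn,bfgv,bfnv,bgnv,fgkp,fgpv,fjky,fjny,govy,jkny,jnpy] rk=11  ker:fgnv
rk∂_2=28

rank∂_2=28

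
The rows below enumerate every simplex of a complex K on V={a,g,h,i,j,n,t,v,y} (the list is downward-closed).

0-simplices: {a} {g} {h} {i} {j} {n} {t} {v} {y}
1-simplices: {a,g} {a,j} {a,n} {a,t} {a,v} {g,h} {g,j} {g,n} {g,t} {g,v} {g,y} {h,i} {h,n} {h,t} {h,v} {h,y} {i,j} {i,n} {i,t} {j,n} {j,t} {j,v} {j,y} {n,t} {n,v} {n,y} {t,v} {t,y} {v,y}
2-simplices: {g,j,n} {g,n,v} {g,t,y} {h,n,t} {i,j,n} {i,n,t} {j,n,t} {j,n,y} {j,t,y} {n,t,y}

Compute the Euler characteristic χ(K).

n_0=9 n_1=29 n_2=10
χ=+9−29+10=-10

χ(K)=-10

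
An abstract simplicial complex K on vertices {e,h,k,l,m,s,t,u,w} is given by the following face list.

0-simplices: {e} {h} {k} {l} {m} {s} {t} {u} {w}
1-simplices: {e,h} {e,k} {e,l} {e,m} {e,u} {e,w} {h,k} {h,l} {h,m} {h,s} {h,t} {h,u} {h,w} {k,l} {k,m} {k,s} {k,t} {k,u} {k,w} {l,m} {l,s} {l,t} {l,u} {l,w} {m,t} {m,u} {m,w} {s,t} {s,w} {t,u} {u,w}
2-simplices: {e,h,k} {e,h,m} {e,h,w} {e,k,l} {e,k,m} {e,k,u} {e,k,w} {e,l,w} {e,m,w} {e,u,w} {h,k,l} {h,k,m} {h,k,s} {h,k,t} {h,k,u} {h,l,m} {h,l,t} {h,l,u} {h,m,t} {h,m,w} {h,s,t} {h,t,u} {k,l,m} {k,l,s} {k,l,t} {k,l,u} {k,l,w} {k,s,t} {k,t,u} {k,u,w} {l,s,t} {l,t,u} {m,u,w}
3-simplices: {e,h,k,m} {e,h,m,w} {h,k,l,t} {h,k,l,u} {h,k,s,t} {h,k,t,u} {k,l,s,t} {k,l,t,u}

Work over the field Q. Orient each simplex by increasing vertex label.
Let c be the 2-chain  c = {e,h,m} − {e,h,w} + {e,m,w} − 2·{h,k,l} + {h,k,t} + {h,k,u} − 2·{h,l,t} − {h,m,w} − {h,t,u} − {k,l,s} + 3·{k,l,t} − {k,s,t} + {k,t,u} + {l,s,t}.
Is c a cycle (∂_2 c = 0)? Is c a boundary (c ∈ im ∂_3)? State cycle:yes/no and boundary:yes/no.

cycle:yes boundary:yes

n_0=9 n_1=31 n_2=33 n_3=8  [Q]
∂1: piv[eh,ek,el,em,eu,ew,hs,ht] rk=8  ker:hk,hl,hm,hu,hw,kl,km,ks,kt,ku,kw,lm,ls,lt,lu,lw,mt,mu,mw,st,sw,tu,uw
∂2: piv[ehk,ehm,ehw,ekl,ekm,eku,ekw,elw,emw,euw,hkl,hks,hkt,hku,hlm,hlt,hlu,hmt,hst,htu,kls,muw] rk=22  ker:hkm,hmw,klm,klt,klu,klw,kst,ktu,kuw,lst,ltu
∂3: piv[ehkm,ehmw,hklt,hklu,hkst,hktu,klst,kltu] rk=8
∂2c = 0
c vs im∂3: reduces to 0 ⇒ boundary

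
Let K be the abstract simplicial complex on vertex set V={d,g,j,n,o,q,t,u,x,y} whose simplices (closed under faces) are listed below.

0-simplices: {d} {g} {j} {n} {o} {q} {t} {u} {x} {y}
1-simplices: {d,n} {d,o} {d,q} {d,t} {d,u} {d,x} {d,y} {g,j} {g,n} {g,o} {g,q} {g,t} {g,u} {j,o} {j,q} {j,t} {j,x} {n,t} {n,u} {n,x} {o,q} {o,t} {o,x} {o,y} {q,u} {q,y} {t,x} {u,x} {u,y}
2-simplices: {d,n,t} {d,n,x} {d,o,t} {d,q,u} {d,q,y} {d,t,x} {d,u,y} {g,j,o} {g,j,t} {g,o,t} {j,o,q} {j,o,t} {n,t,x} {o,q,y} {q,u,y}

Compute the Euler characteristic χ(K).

χ(K)=-4

n_0=10 n_1=29 n_2=15
χ=+10−29+15=-4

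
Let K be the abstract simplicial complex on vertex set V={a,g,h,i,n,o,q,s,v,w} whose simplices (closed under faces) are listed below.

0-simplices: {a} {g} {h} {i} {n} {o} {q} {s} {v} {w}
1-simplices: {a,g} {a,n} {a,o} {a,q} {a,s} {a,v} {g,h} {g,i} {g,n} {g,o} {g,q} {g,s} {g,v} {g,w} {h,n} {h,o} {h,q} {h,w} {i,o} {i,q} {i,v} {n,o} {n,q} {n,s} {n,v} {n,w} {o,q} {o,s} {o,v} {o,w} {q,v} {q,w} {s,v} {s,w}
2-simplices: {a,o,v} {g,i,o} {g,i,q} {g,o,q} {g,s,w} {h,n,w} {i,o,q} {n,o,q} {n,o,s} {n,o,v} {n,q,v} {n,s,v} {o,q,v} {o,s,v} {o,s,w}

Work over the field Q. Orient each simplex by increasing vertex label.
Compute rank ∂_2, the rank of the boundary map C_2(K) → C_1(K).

rank∂_2=12

n_0=10 n_1=34 n_2=15  [Q]
∂1: piv[ag,an,ao,aq,as,av,gh,gi,gw] rk=9  ker:gn,go,gq,gs,gv,hn,ho,hq,hw,io,iq,iv,no,nq,ns,nv,nw,oq,os,ov,ow,qv,qw,sv,sw
∂2: piv[aov,gio,giq,goq,gsw,hnw,noq,nos,nov,nqv,nsv,osw] rk=12  ker:ioq,oqv,osv
rk∂_2=12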